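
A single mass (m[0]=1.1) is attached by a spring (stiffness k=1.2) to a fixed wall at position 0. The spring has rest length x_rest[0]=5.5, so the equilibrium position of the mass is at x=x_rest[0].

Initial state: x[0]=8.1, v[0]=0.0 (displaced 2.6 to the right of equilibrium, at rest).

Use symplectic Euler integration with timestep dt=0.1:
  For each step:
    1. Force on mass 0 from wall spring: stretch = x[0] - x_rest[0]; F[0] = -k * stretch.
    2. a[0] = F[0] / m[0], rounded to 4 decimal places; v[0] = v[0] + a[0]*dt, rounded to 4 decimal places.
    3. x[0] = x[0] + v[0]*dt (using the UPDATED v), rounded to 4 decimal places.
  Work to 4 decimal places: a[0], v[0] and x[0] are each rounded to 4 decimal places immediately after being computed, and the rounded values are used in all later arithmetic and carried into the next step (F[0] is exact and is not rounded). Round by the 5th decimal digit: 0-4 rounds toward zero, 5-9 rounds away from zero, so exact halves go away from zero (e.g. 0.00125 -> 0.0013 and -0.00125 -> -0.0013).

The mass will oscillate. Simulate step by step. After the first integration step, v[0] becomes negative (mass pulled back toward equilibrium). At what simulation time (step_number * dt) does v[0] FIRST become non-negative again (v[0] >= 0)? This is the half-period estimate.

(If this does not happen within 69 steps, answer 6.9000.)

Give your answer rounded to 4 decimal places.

Answer: 3.1000

Derivation:
Step 0: x=[8.1000] v=[0.0000]
Step 1: x=[8.0716] v=[-0.2836]
Step 2: x=[8.0152] v=[-0.5641]
Step 3: x=[7.9314] v=[-0.8385]
Step 4: x=[7.8210] v=[-1.1037]
Step 5: x=[7.6853] v=[-1.3569]
Step 6: x=[7.5258] v=[-1.5953]
Step 7: x=[7.3442] v=[-1.8163]
Step 8: x=[7.1425] v=[-2.0175]
Step 9: x=[6.9228] v=[-2.1967]
Step 10: x=[6.6876] v=[-2.3519]
Step 11: x=[6.4395] v=[-2.4815]
Step 12: x=[6.1811] v=[-2.5840]
Step 13: x=[5.9153] v=[-2.6583]
Step 14: x=[5.6449] v=[-2.7036]
Step 15: x=[5.3730] v=[-2.7194]
Step 16: x=[5.1024] v=[-2.7056]
Step 17: x=[4.8362] v=[-2.6622]
Step 18: x=[4.5772] v=[-2.5898]
Step 19: x=[4.3283] v=[-2.4891]
Step 20: x=[4.0922] v=[-2.3613]
Step 21: x=[3.8714] v=[-2.2077]
Step 22: x=[3.6684] v=[-2.0300]
Step 23: x=[3.4854] v=[-1.8302]
Step 24: x=[3.3244] v=[-1.6104]
Step 25: x=[3.1871] v=[-1.3731]
Step 26: x=[3.0750] v=[-1.1208]
Step 27: x=[2.9894] v=[-0.8563]
Step 28: x=[2.9312] v=[-0.5824]
Step 29: x=[2.9010] v=[-0.3022]
Step 30: x=[2.8991] v=[-0.0187]
Step 31: x=[2.9256] v=[0.2650]
First v>=0 after going negative at step 31, time=3.1000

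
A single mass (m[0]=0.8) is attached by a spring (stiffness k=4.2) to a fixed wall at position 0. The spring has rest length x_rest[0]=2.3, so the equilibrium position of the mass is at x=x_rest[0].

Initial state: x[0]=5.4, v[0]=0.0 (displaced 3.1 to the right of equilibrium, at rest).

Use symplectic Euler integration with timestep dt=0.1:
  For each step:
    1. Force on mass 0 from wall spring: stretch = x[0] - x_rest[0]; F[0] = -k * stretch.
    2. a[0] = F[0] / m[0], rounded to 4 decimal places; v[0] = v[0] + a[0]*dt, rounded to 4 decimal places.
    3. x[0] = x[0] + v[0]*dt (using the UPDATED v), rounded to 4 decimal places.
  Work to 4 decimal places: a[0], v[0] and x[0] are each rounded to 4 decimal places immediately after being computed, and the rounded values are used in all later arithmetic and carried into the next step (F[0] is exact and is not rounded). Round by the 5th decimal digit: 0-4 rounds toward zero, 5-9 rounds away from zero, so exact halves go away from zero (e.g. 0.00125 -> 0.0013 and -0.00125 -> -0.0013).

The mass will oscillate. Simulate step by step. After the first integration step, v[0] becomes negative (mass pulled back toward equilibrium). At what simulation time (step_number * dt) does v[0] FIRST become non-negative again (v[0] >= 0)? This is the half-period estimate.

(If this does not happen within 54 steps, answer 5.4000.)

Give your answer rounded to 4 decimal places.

Answer: 1.4000

Derivation:
Step 0: x=[5.4000] v=[0.0000]
Step 1: x=[5.2373] v=[-1.6275]
Step 2: x=[4.9203] v=[-3.1696]
Step 3: x=[4.4658] v=[-4.5453]
Step 4: x=[3.8976] v=[-5.6824]
Step 5: x=[3.2455] v=[-6.5211]
Step 6: x=[2.5438] v=[-7.0175]
Step 7: x=[1.8293] v=[-7.1455]
Step 8: x=[1.1395] v=[-6.8984]
Step 9: x=[0.5106] v=[-6.2891]
Step 10: x=[-0.0244] v=[-5.3497]
Step 11: x=[-0.4373] v=[-4.1294]
Step 12: x=[-0.7065] v=[-2.6923]
Step 13: x=[-0.8179] v=[-1.1139]
Step 14: x=[-0.7656] v=[0.5230]
First v>=0 after going negative at step 14, time=1.4000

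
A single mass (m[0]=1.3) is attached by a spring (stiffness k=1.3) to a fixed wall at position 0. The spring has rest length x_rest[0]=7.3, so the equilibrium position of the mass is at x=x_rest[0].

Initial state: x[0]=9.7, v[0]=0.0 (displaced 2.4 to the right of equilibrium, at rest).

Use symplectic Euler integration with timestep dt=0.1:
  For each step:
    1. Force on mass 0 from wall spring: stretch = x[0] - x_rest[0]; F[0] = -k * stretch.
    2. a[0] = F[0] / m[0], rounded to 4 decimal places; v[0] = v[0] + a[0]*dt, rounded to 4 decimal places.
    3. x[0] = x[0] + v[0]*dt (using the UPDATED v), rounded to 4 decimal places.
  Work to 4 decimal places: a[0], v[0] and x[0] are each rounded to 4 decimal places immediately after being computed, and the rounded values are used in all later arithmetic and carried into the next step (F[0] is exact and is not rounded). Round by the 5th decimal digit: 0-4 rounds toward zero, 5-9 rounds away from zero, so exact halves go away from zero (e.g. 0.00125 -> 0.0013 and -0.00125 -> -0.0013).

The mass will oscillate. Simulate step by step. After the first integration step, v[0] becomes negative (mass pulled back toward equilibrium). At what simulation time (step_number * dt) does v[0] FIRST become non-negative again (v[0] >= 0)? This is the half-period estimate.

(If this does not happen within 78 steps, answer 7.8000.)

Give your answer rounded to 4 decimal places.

Answer: 3.2000

Derivation:
Step 0: x=[9.7000] v=[0.0000]
Step 1: x=[9.6760] v=[-0.2400]
Step 2: x=[9.6282] v=[-0.4776]
Step 3: x=[9.5572] v=[-0.7104]
Step 4: x=[9.4636] v=[-0.9361]
Step 5: x=[9.3484] v=[-1.1525]
Step 6: x=[9.2127] v=[-1.3573]
Step 7: x=[9.0578] v=[-1.5486]
Step 8: x=[8.8854] v=[-1.7244]
Step 9: x=[8.6971] v=[-1.8829]
Step 10: x=[8.4948] v=[-2.0226]
Step 11: x=[8.2806] v=[-2.1421]
Step 12: x=[8.0566] v=[-2.2402]
Step 13: x=[7.8250] v=[-2.3159]
Step 14: x=[7.5882] v=[-2.3684]
Step 15: x=[7.3485] v=[-2.3972]
Step 16: x=[7.1083] v=[-2.4021]
Step 17: x=[6.8700] v=[-2.3829]
Step 18: x=[6.6360] v=[-2.3399]
Step 19: x=[6.4087] v=[-2.2735]
Step 20: x=[6.1903] v=[-2.1844]
Step 21: x=[5.9830] v=[-2.0734]
Step 22: x=[5.7888] v=[-1.9417]
Step 23: x=[5.6097] v=[-1.7906]
Step 24: x=[5.4475] v=[-1.6216]
Step 25: x=[5.3039] v=[-1.4364]
Step 26: x=[5.1802] v=[-1.2368]
Step 27: x=[5.0777] v=[-1.0248]
Step 28: x=[4.9974] v=[-0.8026]
Step 29: x=[4.9402] v=[-0.5723]
Step 30: x=[4.9066] v=[-0.3363]
Step 31: x=[4.8969] v=[-0.0970]
Step 32: x=[4.9112] v=[0.1433]
First v>=0 after going negative at step 32, time=3.2000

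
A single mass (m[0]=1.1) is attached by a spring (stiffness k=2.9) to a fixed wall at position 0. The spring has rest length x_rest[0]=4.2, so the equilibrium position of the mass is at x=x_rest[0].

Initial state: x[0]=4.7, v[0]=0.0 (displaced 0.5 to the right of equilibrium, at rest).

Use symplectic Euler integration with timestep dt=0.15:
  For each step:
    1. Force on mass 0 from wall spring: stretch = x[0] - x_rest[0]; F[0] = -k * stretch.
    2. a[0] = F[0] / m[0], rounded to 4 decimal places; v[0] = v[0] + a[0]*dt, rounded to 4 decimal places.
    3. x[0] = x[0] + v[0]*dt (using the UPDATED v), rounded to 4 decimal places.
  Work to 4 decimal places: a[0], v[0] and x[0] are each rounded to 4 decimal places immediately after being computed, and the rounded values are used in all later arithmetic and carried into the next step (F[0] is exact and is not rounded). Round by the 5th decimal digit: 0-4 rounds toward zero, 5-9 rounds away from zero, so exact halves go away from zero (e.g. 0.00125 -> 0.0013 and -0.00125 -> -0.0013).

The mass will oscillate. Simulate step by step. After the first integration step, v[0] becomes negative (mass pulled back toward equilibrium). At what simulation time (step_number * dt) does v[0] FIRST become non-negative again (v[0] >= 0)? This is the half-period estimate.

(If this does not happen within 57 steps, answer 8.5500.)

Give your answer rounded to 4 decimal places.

Step 0: x=[4.7000] v=[0.0000]
Step 1: x=[4.6703] v=[-0.1977]
Step 2: x=[4.6127] v=[-0.3837]
Step 3: x=[4.5307] v=[-0.5469]
Step 4: x=[4.4290] v=[-0.6777]
Step 5: x=[4.3138] v=[-0.7683]
Step 6: x=[4.1918] v=[-0.8133]
Step 7: x=[4.0703] v=[-0.8101]
Step 8: x=[3.9565] v=[-0.7588]
Step 9: x=[3.8571] v=[-0.6625]
Step 10: x=[3.7781] v=[-0.5269]
Step 11: x=[3.7241] v=[-0.3601]
Step 12: x=[3.6983] v=[-0.1719]
Step 13: x=[3.7023] v=[0.0265]
First v>=0 after going negative at step 13, time=1.9500

Answer: 1.9500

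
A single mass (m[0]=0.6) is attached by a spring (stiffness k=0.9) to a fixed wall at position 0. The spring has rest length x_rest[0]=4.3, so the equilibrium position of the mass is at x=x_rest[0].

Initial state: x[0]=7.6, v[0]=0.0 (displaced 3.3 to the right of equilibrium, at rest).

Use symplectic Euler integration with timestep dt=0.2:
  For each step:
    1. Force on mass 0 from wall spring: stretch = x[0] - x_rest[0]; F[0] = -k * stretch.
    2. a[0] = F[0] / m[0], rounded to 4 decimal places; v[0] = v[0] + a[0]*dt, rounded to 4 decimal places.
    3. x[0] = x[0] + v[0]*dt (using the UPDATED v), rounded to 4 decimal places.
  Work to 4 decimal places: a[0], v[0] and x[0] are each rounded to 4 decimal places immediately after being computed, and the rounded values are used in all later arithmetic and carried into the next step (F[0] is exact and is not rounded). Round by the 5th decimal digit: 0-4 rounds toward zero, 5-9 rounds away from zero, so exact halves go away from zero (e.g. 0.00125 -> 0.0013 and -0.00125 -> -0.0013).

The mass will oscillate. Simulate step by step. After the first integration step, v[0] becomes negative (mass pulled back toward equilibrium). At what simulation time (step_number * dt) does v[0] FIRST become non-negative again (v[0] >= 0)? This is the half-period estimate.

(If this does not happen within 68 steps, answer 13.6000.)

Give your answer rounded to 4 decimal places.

Answer: 2.6000

Derivation:
Step 0: x=[7.6000] v=[0.0000]
Step 1: x=[7.4020] v=[-0.9900]
Step 2: x=[7.0179] v=[-1.9206]
Step 3: x=[6.4707] v=[-2.7360]
Step 4: x=[5.7933] v=[-3.3872]
Step 5: x=[5.0263] v=[-3.8352]
Step 6: x=[4.2157] v=[-4.0531]
Step 7: x=[3.4101] v=[-4.0278]
Step 8: x=[2.6579] v=[-3.7608]
Step 9: x=[2.0043] v=[-3.2682]
Step 10: x=[1.4884] v=[-2.5795]
Step 11: x=[1.1412] v=[-1.7360]
Step 12: x=[0.9835] v=[-0.7884]
Step 13: x=[1.0248] v=[0.2066]
First v>=0 after going negative at step 13, time=2.6000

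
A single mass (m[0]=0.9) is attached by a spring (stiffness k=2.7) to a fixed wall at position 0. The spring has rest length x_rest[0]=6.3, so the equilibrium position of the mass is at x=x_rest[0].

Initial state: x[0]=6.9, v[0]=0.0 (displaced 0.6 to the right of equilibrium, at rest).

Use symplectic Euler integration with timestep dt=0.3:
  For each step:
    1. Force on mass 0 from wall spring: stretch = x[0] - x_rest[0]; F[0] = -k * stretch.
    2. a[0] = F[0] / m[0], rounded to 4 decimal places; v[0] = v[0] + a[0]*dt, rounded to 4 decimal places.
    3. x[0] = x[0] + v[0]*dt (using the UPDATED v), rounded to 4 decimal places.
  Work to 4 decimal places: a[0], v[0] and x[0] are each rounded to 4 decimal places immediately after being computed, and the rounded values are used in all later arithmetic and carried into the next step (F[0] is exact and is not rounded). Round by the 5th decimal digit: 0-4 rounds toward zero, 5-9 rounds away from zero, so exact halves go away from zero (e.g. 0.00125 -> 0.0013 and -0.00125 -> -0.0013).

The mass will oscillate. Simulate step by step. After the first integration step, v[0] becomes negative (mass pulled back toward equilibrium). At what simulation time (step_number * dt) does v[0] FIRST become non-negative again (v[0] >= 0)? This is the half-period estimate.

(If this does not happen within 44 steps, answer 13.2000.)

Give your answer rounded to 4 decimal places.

Answer: 1.8000

Derivation:
Step 0: x=[6.9000] v=[0.0000]
Step 1: x=[6.7380] v=[-0.5400]
Step 2: x=[6.4577] v=[-0.9342]
Step 3: x=[6.1349] v=[-1.0761]
Step 4: x=[5.8567] v=[-0.9275]
Step 5: x=[5.6982] v=[-0.5285]
Step 6: x=[5.7021] v=[0.0131]
First v>=0 after going negative at step 6, time=1.8000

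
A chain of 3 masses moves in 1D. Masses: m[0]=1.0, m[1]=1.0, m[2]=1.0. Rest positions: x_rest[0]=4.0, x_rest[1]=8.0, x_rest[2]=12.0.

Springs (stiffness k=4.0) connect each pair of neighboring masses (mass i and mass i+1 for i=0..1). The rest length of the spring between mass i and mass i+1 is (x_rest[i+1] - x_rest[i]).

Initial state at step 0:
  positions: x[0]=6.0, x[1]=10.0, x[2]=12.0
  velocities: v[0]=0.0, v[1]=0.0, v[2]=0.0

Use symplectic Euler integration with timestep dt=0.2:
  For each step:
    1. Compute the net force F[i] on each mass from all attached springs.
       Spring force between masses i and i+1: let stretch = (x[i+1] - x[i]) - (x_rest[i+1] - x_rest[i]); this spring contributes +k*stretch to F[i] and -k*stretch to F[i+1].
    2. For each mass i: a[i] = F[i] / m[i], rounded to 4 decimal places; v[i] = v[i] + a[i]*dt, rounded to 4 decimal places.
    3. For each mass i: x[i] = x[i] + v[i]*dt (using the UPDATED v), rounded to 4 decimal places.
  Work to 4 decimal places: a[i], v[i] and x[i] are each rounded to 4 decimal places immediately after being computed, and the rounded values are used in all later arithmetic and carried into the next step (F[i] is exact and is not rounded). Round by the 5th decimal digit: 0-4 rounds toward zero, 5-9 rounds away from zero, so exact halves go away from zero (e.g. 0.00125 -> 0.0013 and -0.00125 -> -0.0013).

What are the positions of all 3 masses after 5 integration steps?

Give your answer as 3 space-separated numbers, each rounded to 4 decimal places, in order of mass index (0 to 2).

Step 0: x=[6.0000 10.0000 12.0000] v=[0.0000 0.0000 0.0000]
Step 1: x=[6.0000 9.6800 12.3200] v=[0.0000 -1.6000 1.6000]
Step 2: x=[5.9488 9.1936 12.8576] v=[-0.2560 -2.4320 2.6880]
Step 3: x=[5.7768 8.7743 13.4490] v=[-0.8602 -2.0966 2.9568]
Step 4: x=[5.4444 8.6233 13.9324] v=[-1.6622 -0.7548 2.4170]
Step 5: x=[4.9806 8.8132 14.2063] v=[-2.3191 0.9494 1.3697]

Answer: 4.9806 8.8132 14.2063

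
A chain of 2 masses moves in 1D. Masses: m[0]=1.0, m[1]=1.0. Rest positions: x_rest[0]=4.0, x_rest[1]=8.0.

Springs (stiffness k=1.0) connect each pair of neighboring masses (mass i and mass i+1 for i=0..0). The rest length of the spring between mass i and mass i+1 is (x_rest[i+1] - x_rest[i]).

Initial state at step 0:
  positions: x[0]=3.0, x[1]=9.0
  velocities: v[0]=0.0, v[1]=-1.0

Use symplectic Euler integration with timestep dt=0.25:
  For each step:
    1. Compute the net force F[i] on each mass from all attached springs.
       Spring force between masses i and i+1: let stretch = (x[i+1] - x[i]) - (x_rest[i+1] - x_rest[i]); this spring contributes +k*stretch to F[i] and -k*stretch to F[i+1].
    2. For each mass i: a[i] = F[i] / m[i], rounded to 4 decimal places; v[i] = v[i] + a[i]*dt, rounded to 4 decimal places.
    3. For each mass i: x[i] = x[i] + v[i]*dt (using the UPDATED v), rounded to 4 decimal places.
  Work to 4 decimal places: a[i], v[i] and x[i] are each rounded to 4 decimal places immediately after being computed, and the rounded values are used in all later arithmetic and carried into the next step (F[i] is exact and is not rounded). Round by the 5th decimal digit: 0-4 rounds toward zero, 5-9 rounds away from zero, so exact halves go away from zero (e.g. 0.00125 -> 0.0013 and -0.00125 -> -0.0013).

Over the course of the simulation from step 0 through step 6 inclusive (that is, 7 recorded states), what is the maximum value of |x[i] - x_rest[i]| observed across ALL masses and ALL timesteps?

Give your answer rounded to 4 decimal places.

Step 0: x=[3.0000 9.0000] v=[0.0000 -1.0000]
Step 1: x=[3.1250 8.6250] v=[0.5000 -1.5000]
Step 2: x=[3.3438 8.1563] v=[0.8750 -1.8750]
Step 3: x=[3.6133 7.6368] v=[1.0781 -2.0781]
Step 4: x=[3.8843 7.1158] v=[1.0840 -2.0840]
Step 5: x=[4.1073 6.6428] v=[0.8919 -1.8919]
Step 6: x=[4.2388 6.2614] v=[0.5258 -1.5258]
Max displacement = 1.7386

Answer: 1.7386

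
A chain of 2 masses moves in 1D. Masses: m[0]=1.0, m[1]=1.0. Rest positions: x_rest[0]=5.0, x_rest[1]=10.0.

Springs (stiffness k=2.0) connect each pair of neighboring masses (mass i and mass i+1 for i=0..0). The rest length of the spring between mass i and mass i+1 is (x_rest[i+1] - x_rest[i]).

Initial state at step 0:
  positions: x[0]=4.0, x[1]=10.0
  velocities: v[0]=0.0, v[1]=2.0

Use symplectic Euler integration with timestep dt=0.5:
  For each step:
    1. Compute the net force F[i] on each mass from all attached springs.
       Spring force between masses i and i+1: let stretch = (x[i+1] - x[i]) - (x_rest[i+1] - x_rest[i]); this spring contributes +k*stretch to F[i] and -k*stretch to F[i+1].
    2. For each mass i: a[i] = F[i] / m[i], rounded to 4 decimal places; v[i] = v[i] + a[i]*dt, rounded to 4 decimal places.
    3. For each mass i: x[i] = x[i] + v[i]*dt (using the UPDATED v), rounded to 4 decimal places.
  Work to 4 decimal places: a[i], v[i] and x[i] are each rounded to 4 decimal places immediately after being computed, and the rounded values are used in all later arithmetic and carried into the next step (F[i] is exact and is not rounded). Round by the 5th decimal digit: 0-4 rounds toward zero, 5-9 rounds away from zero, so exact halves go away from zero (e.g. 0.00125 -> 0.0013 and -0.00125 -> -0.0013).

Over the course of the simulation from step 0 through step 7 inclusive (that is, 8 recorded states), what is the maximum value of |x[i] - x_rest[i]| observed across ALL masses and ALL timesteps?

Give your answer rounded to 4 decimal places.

Answer: 3.5000

Derivation:
Step 0: x=[4.0000 10.0000] v=[0.0000 2.0000]
Step 1: x=[4.5000 10.5000] v=[1.0000 1.0000]
Step 2: x=[5.5000 10.5000] v=[2.0000 0.0000]
Step 3: x=[6.5000 10.5000] v=[2.0000 0.0000]
Step 4: x=[7.0000 11.0000] v=[1.0000 1.0000]
Step 5: x=[7.0000 12.0000] v=[0.0000 2.0000]
Step 6: x=[7.0000 13.0000] v=[0.0000 2.0000]
Step 7: x=[7.5000 13.5000] v=[1.0000 1.0000]
Max displacement = 3.5000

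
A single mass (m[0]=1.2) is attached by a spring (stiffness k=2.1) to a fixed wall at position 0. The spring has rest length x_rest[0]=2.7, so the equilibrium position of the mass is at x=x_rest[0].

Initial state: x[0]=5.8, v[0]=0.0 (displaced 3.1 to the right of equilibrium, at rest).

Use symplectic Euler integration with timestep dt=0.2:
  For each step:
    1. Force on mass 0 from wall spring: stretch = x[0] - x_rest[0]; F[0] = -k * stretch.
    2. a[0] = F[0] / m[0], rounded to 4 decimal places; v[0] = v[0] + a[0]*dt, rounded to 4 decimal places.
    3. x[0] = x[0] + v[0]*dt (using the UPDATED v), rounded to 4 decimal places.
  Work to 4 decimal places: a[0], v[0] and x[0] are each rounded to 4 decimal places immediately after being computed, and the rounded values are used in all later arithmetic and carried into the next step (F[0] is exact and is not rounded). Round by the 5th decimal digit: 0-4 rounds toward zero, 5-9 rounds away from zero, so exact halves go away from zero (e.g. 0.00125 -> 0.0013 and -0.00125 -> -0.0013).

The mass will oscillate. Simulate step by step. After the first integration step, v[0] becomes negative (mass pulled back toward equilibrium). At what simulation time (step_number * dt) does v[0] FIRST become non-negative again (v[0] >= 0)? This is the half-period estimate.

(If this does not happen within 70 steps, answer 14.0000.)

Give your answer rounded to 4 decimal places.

Step 0: x=[5.8000] v=[0.0000]
Step 1: x=[5.5830] v=[-1.0850]
Step 2: x=[5.1642] v=[-2.0941]
Step 3: x=[4.5729] v=[-2.9566]
Step 4: x=[3.8505] v=[-3.6121]
Step 5: x=[3.0475] v=[-4.0148]
Step 6: x=[2.2202] v=[-4.1364]
Step 7: x=[1.4265] v=[-3.9685]
Step 8: x=[0.7219] v=[-3.5228]
Step 9: x=[0.1558] v=[-2.8305]
Step 10: x=[-0.2322] v=[-1.9400]
Step 11: x=[-0.4149] v=[-0.9137]
Step 12: x=[-0.3796] v=[0.1765]
First v>=0 after going negative at step 12, time=2.4000

Answer: 2.4000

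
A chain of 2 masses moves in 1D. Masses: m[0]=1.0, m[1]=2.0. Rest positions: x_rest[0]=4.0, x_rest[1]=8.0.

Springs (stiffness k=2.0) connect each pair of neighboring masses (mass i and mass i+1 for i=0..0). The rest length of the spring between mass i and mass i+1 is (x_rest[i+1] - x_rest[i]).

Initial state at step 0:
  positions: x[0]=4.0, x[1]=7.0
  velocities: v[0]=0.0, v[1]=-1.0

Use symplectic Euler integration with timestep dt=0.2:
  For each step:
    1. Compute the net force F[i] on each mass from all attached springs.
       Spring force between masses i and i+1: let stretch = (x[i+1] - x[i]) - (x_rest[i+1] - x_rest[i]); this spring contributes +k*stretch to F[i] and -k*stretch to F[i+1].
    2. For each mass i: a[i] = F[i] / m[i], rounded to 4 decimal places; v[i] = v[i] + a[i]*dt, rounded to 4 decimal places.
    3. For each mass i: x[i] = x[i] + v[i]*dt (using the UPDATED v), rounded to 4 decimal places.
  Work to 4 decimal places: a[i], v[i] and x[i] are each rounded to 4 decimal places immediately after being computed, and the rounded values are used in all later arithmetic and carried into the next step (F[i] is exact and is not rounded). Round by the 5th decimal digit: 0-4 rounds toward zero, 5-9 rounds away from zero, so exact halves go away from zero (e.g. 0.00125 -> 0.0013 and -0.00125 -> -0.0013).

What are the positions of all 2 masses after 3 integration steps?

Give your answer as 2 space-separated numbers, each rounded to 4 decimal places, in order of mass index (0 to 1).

Answer: 3.5048 6.6476

Derivation:
Step 0: x=[4.0000 7.0000] v=[0.0000 -1.0000]
Step 1: x=[3.9200 6.8400] v=[-0.4000 -0.8000]
Step 2: x=[3.7536 6.7232] v=[-0.8320 -0.5840]
Step 3: x=[3.5048 6.6476] v=[-1.2442 -0.3779]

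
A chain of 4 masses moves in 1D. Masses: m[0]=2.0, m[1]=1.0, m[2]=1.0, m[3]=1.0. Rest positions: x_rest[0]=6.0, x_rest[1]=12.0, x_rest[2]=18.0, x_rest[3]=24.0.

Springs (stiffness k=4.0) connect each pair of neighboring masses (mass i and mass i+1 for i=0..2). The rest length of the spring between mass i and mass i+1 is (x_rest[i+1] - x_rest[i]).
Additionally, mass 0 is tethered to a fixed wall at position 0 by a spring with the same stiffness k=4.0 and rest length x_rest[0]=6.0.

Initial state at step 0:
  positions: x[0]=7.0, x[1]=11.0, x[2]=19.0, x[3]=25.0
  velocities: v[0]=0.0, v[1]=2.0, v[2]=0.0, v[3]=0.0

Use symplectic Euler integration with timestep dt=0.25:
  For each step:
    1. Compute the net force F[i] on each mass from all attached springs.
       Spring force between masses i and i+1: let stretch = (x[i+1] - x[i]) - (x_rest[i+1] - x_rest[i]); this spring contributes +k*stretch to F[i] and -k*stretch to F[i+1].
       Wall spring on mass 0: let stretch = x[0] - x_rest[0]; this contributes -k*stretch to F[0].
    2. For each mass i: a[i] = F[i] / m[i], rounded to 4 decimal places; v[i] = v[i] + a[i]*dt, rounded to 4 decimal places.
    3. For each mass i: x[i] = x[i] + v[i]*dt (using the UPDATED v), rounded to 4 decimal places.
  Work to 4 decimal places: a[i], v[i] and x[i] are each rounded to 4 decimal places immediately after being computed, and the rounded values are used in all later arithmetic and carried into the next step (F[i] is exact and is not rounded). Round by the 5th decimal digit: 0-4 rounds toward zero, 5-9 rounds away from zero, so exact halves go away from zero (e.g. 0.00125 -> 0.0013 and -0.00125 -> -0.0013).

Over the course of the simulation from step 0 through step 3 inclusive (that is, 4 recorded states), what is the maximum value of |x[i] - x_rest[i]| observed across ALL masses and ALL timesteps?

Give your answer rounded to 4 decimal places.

Answer: 2.6172

Derivation:
Step 0: x=[7.0000 11.0000 19.0000 25.0000] v=[0.0000 2.0000 0.0000 0.0000]
Step 1: x=[6.6250 12.5000 18.5000 25.0000] v=[-1.5000 6.0000 -2.0000 0.0000]
Step 2: x=[6.1563 14.0313 18.1250 24.8750] v=[-1.8750 6.1250 -1.5000 -0.5000]
Step 3: x=[5.9024 14.6172 18.4141 24.5625] v=[-1.0157 2.3437 1.1563 -1.2500]
Max displacement = 2.6172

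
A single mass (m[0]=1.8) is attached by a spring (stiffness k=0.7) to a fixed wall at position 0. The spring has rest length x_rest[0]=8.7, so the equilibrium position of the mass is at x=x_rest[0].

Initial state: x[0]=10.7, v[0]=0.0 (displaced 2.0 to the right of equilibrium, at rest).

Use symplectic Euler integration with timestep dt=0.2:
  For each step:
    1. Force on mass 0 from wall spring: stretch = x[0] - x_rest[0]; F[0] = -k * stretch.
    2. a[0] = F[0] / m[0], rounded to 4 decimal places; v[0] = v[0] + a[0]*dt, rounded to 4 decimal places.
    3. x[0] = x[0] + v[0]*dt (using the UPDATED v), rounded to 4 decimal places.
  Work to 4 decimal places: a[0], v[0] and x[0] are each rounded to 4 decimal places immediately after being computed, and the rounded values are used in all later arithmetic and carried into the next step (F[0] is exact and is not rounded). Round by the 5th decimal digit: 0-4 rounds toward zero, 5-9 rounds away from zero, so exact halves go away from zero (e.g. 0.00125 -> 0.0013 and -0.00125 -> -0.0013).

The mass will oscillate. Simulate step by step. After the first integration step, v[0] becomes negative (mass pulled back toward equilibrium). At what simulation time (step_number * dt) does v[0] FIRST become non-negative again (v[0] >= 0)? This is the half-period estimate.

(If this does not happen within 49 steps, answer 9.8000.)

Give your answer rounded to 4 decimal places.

Answer: 5.2000

Derivation:
Step 0: x=[10.7000] v=[0.0000]
Step 1: x=[10.6689] v=[-0.1556]
Step 2: x=[10.6072] v=[-0.3087]
Step 3: x=[10.5158] v=[-0.4570]
Step 4: x=[10.3962] v=[-0.5982]
Step 5: x=[10.2502] v=[-0.7301]
Step 6: x=[10.0801] v=[-0.8507]
Step 7: x=[9.8885] v=[-0.9580]
Step 8: x=[9.6784] v=[-1.0504]
Step 9: x=[9.4531] v=[-1.1265]
Step 10: x=[9.2161] v=[-1.1851]
Step 11: x=[8.9711] v=[-1.2252]
Step 12: x=[8.7218] v=[-1.2463]
Step 13: x=[8.4722] v=[-1.2480]
Step 14: x=[8.2261] v=[-1.2303]
Step 15: x=[7.9874] v=[-1.1934]
Step 16: x=[7.7598] v=[-1.1380]
Step 17: x=[7.5468] v=[-1.0649]
Step 18: x=[7.3518] v=[-0.9752]
Step 19: x=[7.1777] v=[-0.8703]
Step 20: x=[7.0273] v=[-0.7519]
Step 21: x=[6.9029] v=[-0.6218]
Step 22: x=[6.8065] v=[-0.4820]
Step 23: x=[6.7396] v=[-0.3347]
Step 24: x=[6.7032] v=[-0.1822]
Step 25: x=[6.6978] v=[-0.0269]
Step 26: x=[6.7236] v=[0.1288]
First v>=0 after going negative at step 26, time=5.2000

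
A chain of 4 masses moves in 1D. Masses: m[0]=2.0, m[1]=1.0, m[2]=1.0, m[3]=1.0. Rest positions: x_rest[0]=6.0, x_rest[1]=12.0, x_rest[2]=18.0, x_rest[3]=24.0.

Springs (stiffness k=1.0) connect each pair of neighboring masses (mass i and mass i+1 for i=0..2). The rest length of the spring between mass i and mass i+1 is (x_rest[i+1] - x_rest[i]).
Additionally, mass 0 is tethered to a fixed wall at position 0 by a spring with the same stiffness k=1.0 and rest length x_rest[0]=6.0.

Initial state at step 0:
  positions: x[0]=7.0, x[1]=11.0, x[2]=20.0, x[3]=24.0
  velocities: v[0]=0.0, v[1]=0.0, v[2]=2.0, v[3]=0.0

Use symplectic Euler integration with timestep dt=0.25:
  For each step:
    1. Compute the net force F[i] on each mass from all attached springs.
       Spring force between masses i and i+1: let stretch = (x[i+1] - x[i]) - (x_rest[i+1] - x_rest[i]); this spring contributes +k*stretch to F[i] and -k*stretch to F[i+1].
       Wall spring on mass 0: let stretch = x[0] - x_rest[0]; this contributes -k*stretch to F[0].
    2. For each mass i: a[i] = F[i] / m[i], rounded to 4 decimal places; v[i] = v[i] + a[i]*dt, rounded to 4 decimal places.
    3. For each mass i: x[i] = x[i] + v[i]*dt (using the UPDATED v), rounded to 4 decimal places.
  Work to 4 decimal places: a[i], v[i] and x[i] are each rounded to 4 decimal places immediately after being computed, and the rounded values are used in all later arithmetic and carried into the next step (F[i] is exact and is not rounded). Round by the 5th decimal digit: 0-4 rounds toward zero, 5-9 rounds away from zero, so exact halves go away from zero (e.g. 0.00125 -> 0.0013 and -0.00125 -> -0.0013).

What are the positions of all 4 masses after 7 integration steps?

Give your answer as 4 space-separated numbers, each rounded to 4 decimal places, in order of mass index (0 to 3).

Step 0: x=[7.0000 11.0000 20.0000 24.0000] v=[0.0000 0.0000 2.0000 0.0000]
Step 1: x=[6.9063 11.3125 20.1875 24.1250] v=[-0.3750 1.2500 0.7500 0.5000]
Step 2: x=[6.7344 11.9043 20.0664 24.3789] v=[-0.6875 2.3672 -0.4844 1.0156]
Step 3: x=[6.5136 12.6831 19.7047 24.7383] v=[-0.8831 3.1153 -1.4468 1.4375]
Step 4: x=[6.2821 13.5152 19.2188 25.1581] v=[-0.9261 3.3283 -1.9438 1.6791]
Step 5: x=[6.0803 14.2517 18.7476 25.5817] v=[-0.8072 2.9459 -1.8849 1.6943]
Step 6: x=[5.9439 14.7585 18.4225 25.9532] v=[-0.5458 2.0270 -1.3004 1.4858]
Step 7: x=[5.8972 14.9434 18.3391 26.2290] v=[-0.1870 0.7394 -0.3337 1.1031]

Answer: 5.8972 14.9434 18.3391 26.2290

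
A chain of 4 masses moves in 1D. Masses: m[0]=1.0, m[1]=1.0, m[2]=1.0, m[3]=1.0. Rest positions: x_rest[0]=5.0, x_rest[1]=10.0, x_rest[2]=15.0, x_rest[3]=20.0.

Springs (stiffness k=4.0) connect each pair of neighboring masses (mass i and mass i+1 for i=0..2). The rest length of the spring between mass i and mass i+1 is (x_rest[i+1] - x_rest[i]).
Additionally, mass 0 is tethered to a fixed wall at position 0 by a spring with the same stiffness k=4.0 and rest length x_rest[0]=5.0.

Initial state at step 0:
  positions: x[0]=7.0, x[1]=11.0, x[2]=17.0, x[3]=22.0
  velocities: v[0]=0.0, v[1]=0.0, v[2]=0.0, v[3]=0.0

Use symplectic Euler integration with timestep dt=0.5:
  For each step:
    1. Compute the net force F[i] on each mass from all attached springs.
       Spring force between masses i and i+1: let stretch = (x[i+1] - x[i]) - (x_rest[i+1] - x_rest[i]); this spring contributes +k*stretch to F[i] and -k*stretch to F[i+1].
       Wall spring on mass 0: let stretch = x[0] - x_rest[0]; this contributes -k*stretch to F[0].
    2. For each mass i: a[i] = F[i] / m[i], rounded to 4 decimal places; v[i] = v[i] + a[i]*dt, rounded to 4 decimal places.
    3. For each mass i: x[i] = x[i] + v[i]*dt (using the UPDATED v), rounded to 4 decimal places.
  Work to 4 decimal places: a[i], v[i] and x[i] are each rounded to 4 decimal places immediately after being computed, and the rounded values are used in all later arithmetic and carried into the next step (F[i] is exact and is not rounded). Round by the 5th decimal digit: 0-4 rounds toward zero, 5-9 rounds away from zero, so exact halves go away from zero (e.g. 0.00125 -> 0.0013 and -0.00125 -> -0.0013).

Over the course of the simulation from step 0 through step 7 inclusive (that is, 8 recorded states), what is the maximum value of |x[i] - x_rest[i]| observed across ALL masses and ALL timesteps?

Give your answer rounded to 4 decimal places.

Step 0: x=[7.0000 11.0000 17.0000 22.0000] v=[0.0000 0.0000 0.0000 0.0000]
Step 1: x=[4.0000 13.0000 16.0000 22.0000] v=[-6.0000 4.0000 -2.0000 0.0000]
Step 2: x=[6.0000 9.0000 18.0000 21.0000] v=[4.0000 -8.0000 4.0000 -2.0000]
Step 3: x=[5.0000 11.0000 14.0000 22.0000] v=[-2.0000 4.0000 -8.0000 2.0000]
Step 4: x=[5.0000 10.0000 15.0000 20.0000] v=[0.0000 -2.0000 2.0000 -4.0000]
Step 5: x=[5.0000 9.0000 16.0000 18.0000] v=[0.0000 -2.0000 2.0000 -4.0000]
Step 6: x=[4.0000 11.0000 12.0000 19.0000] v=[-2.0000 4.0000 -8.0000 2.0000]
Step 7: x=[6.0000 7.0000 14.0000 18.0000] v=[4.0000 -8.0000 4.0000 -2.0000]
Max displacement = 3.0000

Answer: 3.0000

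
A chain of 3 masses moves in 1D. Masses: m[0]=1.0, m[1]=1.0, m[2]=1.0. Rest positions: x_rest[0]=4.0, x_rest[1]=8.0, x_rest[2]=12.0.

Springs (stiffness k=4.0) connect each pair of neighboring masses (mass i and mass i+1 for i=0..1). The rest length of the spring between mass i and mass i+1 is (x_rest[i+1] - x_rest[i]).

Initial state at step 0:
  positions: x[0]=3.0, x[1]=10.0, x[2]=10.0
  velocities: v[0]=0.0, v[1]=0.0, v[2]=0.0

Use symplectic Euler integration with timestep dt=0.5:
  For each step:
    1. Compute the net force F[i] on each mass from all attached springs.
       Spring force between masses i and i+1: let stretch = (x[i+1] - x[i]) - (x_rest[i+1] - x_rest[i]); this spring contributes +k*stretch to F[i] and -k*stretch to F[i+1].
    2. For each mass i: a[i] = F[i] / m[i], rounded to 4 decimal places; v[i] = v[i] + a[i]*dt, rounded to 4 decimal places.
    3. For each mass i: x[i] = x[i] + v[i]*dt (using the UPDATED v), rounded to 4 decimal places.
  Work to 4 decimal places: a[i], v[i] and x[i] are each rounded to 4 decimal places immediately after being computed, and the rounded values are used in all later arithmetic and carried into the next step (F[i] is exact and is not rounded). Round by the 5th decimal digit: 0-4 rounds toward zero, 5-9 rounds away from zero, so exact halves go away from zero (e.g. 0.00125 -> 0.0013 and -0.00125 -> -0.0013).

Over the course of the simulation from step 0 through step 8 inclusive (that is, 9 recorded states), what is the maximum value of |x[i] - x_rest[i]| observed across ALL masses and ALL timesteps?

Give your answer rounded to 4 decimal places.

Step 0: x=[3.0000 10.0000 10.0000] v=[0.0000 0.0000 0.0000]
Step 1: x=[6.0000 3.0000 14.0000] v=[6.0000 -14.0000 8.0000]
Step 2: x=[2.0000 10.0000 11.0000] v=[-8.0000 14.0000 -6.0000]
Step 3: x=[2.0000 10.0000 11.0000] v=[0.0000 0.0000 0.0000]
Step 4: x=[6.0000 3.0000 14.0000] v=[8.0000 -14.0000 6.0000]
Step 5: x=[3.0000 10.0000 10.0000] v=[-6.0000 14.0000 -8.0000]
Step 6: x=[3.0000 10.0000 10.0000] v=[0.0000 0.0000 0.0000]
Step 7: x=[6.0000 3.0000 14.0000] v=[6.0000 -14.0000 8.0000]
Step 8: x=[2.0000 10.0000 11.0000] v=[-8.0000 14.0000 -6.0000]
Max displacement = 5.0000

Answer: 5.0000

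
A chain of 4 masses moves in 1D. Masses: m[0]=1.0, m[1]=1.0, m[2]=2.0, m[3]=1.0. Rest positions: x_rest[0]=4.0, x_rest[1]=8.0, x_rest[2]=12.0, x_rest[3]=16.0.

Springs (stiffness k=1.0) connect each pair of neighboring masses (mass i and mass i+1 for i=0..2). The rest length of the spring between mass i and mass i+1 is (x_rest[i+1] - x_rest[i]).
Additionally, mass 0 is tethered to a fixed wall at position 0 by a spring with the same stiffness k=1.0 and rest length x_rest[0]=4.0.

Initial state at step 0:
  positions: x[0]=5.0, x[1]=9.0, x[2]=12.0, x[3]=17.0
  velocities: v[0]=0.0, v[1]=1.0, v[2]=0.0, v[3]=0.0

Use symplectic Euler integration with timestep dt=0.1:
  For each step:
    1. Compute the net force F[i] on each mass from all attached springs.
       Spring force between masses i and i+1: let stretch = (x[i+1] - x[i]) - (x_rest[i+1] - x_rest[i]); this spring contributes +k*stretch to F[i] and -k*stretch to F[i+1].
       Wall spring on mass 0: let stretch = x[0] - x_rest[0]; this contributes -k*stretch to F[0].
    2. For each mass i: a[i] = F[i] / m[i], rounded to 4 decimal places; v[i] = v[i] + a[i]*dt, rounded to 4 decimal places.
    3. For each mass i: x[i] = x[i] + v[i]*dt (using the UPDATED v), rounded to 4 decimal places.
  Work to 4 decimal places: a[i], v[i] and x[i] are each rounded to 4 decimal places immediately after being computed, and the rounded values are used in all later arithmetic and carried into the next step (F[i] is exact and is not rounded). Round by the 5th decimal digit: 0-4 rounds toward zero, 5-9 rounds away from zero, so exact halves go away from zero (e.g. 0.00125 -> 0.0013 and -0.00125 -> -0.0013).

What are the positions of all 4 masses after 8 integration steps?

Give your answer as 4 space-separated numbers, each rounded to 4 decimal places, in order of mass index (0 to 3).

Answer: 4.7353 9.3251 12.3583 16.6814

Derivation:
Step 0: x=[5.0000 9.0000 12.0000 17.0000] v=[0.0000 1.0000 0.0000 0.0000]
Step 1: x=[4.9900 9.0900 12.0100 16.9900] v=[-0.1000 0.9000 0.1000 -0.1000]
Step 2: x=[4.9711 9.1682 12.0303 16.9702] v=[-0.1890 0.7820 0.2030 -0.1980]
Step 3: x=[4.9445 9.2331 12.0610 16.9410] v=[-0.2664 0.6485 0.3069 -0.2920]
Step 4: x=[4.9113 9.2833 12.1020 16.9030] v=[-0.3320 0.5024 0.4095 -0.3800]
Step 5: x=[4.8727 9.3180 12.1529 16.8570] v=[-0.3859 0.3471 0.5086 -0.4601]
Step 6: x=[4.8298 9.3366 12.2131 16.8040] v=[-0.4286 0.1861 0.6021 -0.5305]
Step 7: x=[4.7837 9.3389 12.2819 16.7450] v=[-0.4609 0.0231 0.6878 -0.5896]
Step 8: x=[4.7353 9.3251 12.3583 16.6814] v=[-0.4838 -0.1381 0.7638 -0.6359]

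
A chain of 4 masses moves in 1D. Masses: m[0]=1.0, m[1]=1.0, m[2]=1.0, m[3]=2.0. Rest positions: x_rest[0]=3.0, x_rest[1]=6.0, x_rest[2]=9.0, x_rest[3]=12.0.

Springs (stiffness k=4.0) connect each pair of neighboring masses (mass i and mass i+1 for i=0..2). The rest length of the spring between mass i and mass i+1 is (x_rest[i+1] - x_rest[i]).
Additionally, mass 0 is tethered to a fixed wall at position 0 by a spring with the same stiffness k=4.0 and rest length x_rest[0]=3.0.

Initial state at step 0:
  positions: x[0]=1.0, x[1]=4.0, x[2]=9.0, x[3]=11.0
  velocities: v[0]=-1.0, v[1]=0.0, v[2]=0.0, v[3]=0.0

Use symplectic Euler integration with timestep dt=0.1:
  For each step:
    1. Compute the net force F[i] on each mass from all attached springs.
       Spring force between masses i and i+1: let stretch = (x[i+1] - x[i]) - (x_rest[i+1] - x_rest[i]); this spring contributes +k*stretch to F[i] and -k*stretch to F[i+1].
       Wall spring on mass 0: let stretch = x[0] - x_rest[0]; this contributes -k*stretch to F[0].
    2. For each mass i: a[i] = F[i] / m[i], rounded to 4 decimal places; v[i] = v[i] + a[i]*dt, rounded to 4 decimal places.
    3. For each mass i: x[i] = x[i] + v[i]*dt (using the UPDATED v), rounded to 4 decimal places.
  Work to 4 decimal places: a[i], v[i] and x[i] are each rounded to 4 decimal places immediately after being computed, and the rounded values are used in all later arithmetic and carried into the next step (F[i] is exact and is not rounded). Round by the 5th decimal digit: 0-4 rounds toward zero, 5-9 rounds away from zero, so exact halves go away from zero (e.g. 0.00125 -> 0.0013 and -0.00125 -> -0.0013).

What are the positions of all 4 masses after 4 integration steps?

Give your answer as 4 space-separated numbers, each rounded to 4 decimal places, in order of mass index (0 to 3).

Step 0: x=[1.0000 4.0000 9.0000 11.0000] v=[-1.0000 0.0000 0.0000 0.0000]
Step 1: x=[0.9800 4.0800 8.8800 11.0200] v=[-0.2000 0.8000 -1.2000 0.2000]
Step 2: x=[1.0448 4.2280 8.6536 11.0572] v=[0.6480 1.4800 -2.2640 0.3720]
Step 3: x=[1.1951 4.4257 8.3463 11.1063] v=[1.5034 1.9770 -3.0728 0.4913]
Step 4: x=[1.4269 4.6510 7.9926 11.1602] v=[2.3176 2.2530 -3.5370 0.5393]

Answer: 1.4269 4.6510 7.9926 11.1602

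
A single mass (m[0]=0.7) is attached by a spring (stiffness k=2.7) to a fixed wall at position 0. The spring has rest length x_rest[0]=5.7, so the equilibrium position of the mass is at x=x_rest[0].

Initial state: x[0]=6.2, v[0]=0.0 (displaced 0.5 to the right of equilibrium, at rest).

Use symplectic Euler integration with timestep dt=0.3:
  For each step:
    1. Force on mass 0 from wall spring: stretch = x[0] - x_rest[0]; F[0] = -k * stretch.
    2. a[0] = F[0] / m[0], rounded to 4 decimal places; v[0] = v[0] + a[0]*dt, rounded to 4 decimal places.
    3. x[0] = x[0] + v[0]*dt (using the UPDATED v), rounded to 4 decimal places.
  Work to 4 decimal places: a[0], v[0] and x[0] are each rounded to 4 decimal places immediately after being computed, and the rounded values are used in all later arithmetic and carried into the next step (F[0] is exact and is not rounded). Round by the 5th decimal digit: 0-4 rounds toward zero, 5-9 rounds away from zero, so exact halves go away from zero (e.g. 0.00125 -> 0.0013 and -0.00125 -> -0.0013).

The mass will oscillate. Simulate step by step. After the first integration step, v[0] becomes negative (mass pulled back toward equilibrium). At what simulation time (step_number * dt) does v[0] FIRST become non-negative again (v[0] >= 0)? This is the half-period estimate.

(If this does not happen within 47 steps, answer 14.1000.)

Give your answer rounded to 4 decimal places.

Answer: 1.8000

Derivation:
Step 0: x=[6.2000] v=[0.0000]
Step 1: x=[6.0264] v=[-0.5786]
Step 2: x=[5.7395] v=[-0.9563]
Step 3: x=[5.4389] v=[-1.0020]
Step 4: x=[5.2289] v=[-0.6999]
Step 5: x=[5.1825] v=[-0.1548]
Step 6: x=[5.3157] v=[0.4440]
First v>=0 after going negative at step 6, time=1.8000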